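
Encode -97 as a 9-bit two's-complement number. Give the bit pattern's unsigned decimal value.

415

97 in 9 bits: 001100001
Invert: 110011110
Add 1:  110011111 = 415
(Check: 2^9 - 97 = 512 - 97 = 415.)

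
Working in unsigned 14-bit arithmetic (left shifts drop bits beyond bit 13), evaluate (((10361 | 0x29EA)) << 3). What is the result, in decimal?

10361 = 10100001111001
0x29EA = 10100111101010
→ | → 10100111111011 = 10747
→ << 3 (mod 2^14) → 00111111011000 = 4056

4056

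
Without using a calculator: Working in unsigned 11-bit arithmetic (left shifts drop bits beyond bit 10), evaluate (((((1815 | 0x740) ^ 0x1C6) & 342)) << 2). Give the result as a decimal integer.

64

1815 = 11100010111
0x740 = 11101000000
→ | → 11101010111 = 1879
0x1C6 = 00111000110
→ ^ → 11010010001 = 1681
342 = 00101010110
→ & → 00000010000 = 16
→ << 2 (mod 2^11) → 00001000000 = 64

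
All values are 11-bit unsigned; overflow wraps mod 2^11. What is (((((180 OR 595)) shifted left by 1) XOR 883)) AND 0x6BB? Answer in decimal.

180 = 00010110100
595 = 01001010011
→ OR → 01011110111 = 759
→ shifted left by 1 (mod 2^11) → 10111101110 = 1518
883 = 01101110011
→ XOR → 11010011101 = 1693
0x6BB = 11010111011
→ AND → 11010011001 = 1689

1689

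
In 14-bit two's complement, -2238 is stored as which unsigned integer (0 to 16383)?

14146

2238 in 14 bits: 00100010111110
Invert: 11011101000001
Add 1:  11011101000010 = 14146
(Check: 2^14 - 2238 = 16384 - 2238 = 14146.)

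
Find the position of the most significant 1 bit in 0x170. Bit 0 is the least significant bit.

0x170 = 101110000
The topmost 1 is at position 8 (since 2^8 = 256 ≤ 368 < 512).

8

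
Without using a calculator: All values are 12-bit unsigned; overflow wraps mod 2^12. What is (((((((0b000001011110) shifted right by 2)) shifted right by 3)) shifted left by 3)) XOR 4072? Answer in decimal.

4088

0b000001011110 = 000001011110
→ shifted right by 2 → 000000010111 = 23
→ shifted right by 3 → 000000000010 = 2
→ shifted left by 3 (mod 2^12) → 000000010000 = 16
4072 = 111111101000
→ XOR → 111111111000 = 4088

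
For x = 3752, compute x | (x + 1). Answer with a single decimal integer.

3753

x = 111010101000 = 3752
x + 1 = 111010101001
OR    = 111010101001 = 3753
(x | (x + 1) sets the lowest cleared bit.)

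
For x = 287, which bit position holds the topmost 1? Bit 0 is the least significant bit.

8

287 = 100011111
The topmost 1 is at position 8 (since 2^8 = 256 ≤ 287 < 512).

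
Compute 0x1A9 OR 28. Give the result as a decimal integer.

0x1A9 = 110101001
28 = 000011100
 OR → 110111101 = 445

445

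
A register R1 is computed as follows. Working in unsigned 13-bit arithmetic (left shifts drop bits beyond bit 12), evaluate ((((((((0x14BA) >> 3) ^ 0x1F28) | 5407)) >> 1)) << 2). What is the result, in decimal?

7036

0x14BA = 1010010111010
→ >> 3 → 0001010010111 = 663
0x1F28 = 1111100101000
→ ^ → 1110110111111 = 7615
5407 = 1010100011111
→ | → 1110110111111 = 7615
→ >> 1 → 0111011011111 = 3807
→ << 2 (mod 2^13) → 1101101111100 = 7036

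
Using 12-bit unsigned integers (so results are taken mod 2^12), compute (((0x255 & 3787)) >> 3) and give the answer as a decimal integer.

72

0x255 = 001001010101
3787 = 111011001011
→ & → 001001000001 = 577
→ >> 3 → 000001001000 = 72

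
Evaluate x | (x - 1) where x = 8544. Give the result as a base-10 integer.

8575

x = 10000101100000 = 8544
x - 1 = 10000101011111
OR    = 10000101111111 = 8575
(x | (x - 1) sets all bits below the lowest set bit.)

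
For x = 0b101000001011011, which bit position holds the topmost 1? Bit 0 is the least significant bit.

0b101000001011011 = 101000001011011
The topmost 1 is at position 14 (since 2^14 = 16384 ≤ 20571 < 32768).

14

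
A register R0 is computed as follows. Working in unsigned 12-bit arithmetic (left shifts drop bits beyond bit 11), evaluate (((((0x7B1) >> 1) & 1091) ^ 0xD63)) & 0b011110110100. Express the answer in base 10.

0x7B1 = 011110110001
→ >> 1 → 001111011000 = 984
1091 = 010001000011
→ & → 000001000000 = 64
0xD63 = 110101100011
→ ^ → 110100100011 = 3363
0b011110110100 = 011110110100
→ & → 010100100000 = 1312

1312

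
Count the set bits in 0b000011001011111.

n = 11001011111
Count the 1s: 1 + 1 + 1 + 1 + 1 + 1 + 1 + 1 = 8

8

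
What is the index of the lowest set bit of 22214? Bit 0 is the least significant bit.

22214 = 101011011000110
Trailing zeros: 1, so the lowest set bit is bit 1 (value 2).

1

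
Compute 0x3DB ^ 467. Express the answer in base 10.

520

0x3DB = 1111011011
467 = 0111010011
XOR → 1000001000 = 520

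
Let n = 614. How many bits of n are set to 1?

614 = 1001100110
Count the 1s: 1 + 1 + 1 + 1 + 1 = 5

5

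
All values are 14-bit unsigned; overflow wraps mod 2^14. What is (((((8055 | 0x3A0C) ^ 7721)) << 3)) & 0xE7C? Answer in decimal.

8055 = 01111101110111
0x3A0C = 11101000001100
→ | → 11111101111111 = 16255
7721 = 01111000101001
→ ^ → 10000101010110 = 8534
→ << 3 (mod 2^14) → 00101010110000 = 2736
0xE7C = 00111001111100
→ & → 00101000110000 = 2608

2608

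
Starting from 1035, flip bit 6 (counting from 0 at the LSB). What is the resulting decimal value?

x = 10000001011
bit 6 is currently 0; toggle it via x ^ (1 << 6) = x ^ 64
→ 10001001011 = 1099

1099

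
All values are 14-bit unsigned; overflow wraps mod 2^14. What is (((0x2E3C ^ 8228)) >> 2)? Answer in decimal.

902

0x2E3C = 10111000111100
8228 = 10000000100100
→ ^ → 00111000011000 = 3608
→ >> 2 → 00001110000110 = 902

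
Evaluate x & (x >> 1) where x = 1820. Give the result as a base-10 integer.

780

x = 11100011100 = 1820
x>>1 = 01110001110
AND  = 01100001100 = 780
(x & (x >> 1) has a 1 wherever x has two consecutive 1 bits.)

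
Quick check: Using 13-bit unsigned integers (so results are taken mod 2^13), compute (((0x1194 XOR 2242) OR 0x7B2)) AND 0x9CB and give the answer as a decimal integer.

0x1194 = 1000110010100
2242 = 0100011000010
→ XOR → 1100101010110 = 6486
0x7B2 = 0011110110010
→ OR → 1111111110110 = 8182
0x9CB = 0100111001011
→ AND → 0100111000010 = 2498

2498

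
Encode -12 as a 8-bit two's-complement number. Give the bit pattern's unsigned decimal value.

12 in 8 bits: 00001100
Invert: 11110011
Add 1:  11110100 = 244
(Check: 2^8 - 12 = 256 - 12 = 244.)

244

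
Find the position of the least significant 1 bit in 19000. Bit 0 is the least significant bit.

3

19000 = 100101000111000
Trailing zeros: 3, so the lowest set bit is bit 3 (value 8).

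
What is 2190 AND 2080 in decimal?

2048

2190 = 100010001110
2080 = 100000100000
AND → 100000000000 = 2048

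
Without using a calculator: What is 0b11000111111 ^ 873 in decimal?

1366

a = 11000111111
873 = 01101101001
XOR → 10101010110 = 1366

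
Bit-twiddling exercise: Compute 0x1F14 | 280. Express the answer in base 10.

7964

0x1F14 = 1111100010100
280 = 0000100011000
 OR → 1111100011100 = 7964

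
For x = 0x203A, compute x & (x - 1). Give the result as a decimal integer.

x = 10000000111010 = 8250
x - 1 = 10000000111001
AND   = 10000000111000 = 8248
(x & (x - 1) clears the lowest set bit of x.)

8248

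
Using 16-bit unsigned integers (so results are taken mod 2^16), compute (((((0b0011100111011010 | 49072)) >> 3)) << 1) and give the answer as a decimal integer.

12286

0b0011100111011010 = 0011100111011010
49072 = 1011111110110000
→ | → 1011111111111010 = 49146
→ >> 3 → 0001011111111111 = 6143
→ << 1 (mod 2^16) → 0010111111111110 = 12286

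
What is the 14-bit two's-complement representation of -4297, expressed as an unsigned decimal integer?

12087

4297 in 14 bits: 01000011001001
Invert: 10111100110110
Add 1:  10111100110111 = 12087
(Check: 2^14 - 4297 = 16384 - 4297 = 12087.)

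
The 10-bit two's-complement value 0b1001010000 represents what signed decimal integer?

pattern = 1001010000 (MSB is 1 ⇒ negative)
Invert: 0110101111, add 1 → 0110110000 = 432, so the value is -432.
(Equivalently: 592 - 2^10 = 592 - 1024 = -432.)

-432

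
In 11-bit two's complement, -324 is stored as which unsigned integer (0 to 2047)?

1724

324 in 11 bits: 00101000100
Invert: 11010111011
Add 1:  11010111100 = 1724
(Check: 2^11 - 324 = 2048 - 324 = 1724.)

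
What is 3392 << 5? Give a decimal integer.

3392 = 00000110101000000
shift left by 5 → 11010100000000000 = 108544
(equivalently, 3392 × 2^5 = 3392 × 32)

108544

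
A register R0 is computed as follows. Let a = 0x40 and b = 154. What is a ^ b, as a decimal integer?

0x40 = 01000000
154 = 10011010
XOR → 11011010 = 218

218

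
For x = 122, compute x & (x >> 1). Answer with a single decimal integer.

56

x = 1111010 = 122
x>>1 = 0111101
AND  = 0111000 = 56
(x & (x >> 1) has a 1 wherever x has two consecutive 1 bits.)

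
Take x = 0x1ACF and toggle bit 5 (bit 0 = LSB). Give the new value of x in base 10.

x = 01101011001111
bit 5 is currently 0; toggle it via x ^ (1 << 5) = x ^ 32
→ 01101011101111 = 6895

6895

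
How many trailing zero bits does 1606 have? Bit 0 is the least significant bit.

1

1606 = 11001000110
Trailing zeros: 1, so the lowest set bit is bit 1 (value 2).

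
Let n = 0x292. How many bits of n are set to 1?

4

0x292 = 1010010010
Count the 1s: 1 + 1 + 1 + 1 = 4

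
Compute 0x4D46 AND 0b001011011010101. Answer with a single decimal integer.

0x4D46 = 100110101000110
b = 001011011010101
AND → 000010001000100 = 1092

1092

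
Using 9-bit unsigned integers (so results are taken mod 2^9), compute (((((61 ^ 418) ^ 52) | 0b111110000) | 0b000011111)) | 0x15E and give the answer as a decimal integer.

61 = 000111101
418 = 110100010
→ ^ → 110011111 = 415
52 = 000110100
→ ^ → 110101011 = 427
0b111110000 = 111110000
→ | → 111111011 = 507
0b000011111 = 000011111
→ | → 111111111 = 511
0x15E = 101011110
→ | → 111111111 = 511

511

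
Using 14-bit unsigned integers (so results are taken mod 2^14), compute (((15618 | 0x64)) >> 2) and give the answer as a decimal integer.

3929

15618 = 11110100000010
0x64 = 00000001100100
→ | → 11110101100110 = 15718
→ >> 2 → 00111101011001 = 3929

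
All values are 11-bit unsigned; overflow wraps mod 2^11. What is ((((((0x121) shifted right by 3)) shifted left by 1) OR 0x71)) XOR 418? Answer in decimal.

475

0x121 = 00100100001
→ shifted right by 3 → 00000100100 = 36
→ shifted left by 1 (mod 2^11) → 00001001000 = 72
0x71 = 00001110001
→ OR → 00001111001 = 121
418 = 00110100010
→ XOR → 00111011011 = 475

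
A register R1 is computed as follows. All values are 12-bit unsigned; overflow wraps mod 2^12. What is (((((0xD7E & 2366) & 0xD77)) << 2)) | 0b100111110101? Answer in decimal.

3581

0xD7E = 110101111110
2366 = 100100111110
→ & → 100100111110 = 2366
0xD77 = 110101110111
→ & → 100100110110 = 2358
→ << 2 (mod 2^12) → 010011011000 = 1240
0b100111110101 = 100111110101
→ | → 110111111101 = 3581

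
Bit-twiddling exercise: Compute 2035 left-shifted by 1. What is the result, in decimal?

2035 = 011111110011
shift left by 1 → 111111100110 = 4070
(equivalently, 2035 × 2^1 = 2035 × 2)

4070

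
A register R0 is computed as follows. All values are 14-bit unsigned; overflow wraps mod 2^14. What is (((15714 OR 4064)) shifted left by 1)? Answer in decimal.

16324

15714 = 11110101100010
4064 = 00111111100000
→ OR → 11111111100010 = 16354
→ shifted left by 1 (mod 2^14) → 11111111000100 = 16324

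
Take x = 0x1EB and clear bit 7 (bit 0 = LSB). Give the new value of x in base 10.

x = 0111101011
bit 7 is currently 1; clear it via x & ~(1 << 7) = x & ~128
→ 0101101011 = 363

363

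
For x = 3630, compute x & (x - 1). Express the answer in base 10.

x = 111000101110 = 3630
x - 1 = 111000101101
AND   = 111000101100 = 3628
(x & (x - 1) clears the lowest set bit of x.)

3628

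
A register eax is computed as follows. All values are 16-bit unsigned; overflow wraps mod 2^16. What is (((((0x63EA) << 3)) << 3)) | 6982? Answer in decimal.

64454

0x63EA = 0110001111101010
→ << 3 (mod 2^16) → 0001111101010000 = 8016
→ << 3 (mod 2^16) → 1111101010000000 = 64128
6982 = 0001101101000110
→ | → 1111101111000110 = 64454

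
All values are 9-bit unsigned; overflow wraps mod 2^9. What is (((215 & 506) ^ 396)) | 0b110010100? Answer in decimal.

215 = 011010111
506 = 111111010
→ & → 011010010 = 210
396 = 110001100
→ ^ → 101011110 = 350
0b110010100 = 110010100
→ | → 111011110 = 478

478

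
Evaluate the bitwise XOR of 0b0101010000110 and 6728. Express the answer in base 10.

a = 0101010000110
6728 = 1101001001000
XOR → 1000011001110 = 4302

4302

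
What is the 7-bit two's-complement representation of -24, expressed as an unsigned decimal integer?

24 in 7 bits: 0011000
Invert: 1100111
Add 1:  1101000 = 104
(Check: 2^7 - 24 = 128 - 24 = 104.)

104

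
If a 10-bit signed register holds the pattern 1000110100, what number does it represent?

pattern = 1000110100 (MSB is 1 ⇒ negative)
Invert: 0111001011, add 1 → 0111001100 = 460, so the value is -460.
(Equivalently: 564 - 2^10 = 564 - 1024 = -460.)

-460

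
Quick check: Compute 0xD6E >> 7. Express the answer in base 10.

0xD6E = 110101101110
shift right by 7 → 000000011010 = 26
(equivalently, floor(3438 / 128))

26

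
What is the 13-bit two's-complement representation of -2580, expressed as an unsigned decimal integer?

5612

2580 in 13 bits: 0101000010100
Invert: 1010111101011
Add 1:  1010111101100 = 5612
(Check: 2^13 - 2580 = 8192 - 2580 = 5612.)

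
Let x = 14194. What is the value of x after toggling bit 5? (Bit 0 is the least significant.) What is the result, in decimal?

14162

x = 11011101110010
bit 5 is currently 1; toggle it via x ^ (1 << 5) = x ^ 32
→ 11011101010010 = 14162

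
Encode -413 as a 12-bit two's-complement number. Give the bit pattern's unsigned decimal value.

3683

413 in 12 bits: 000110011101
Invert: 111001100010
Add 1:  111001100011 = 3683
(Check: 2^12 - 413 = 4096 - 413 = 3683.)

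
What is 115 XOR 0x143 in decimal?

304

115 = 001110011
0x143 = 101000011
XOR → 100110000 = 304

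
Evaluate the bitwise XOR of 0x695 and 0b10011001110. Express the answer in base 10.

0x695 = 11010010101
b = 10011001110
XOR → 01001011011 = 603

603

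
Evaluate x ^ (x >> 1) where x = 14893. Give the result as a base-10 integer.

x = 11101000101101 = 14893
x>>1 = 01110100010110
XOR  = 10011100111011 = 10043
(x ^ (x >> 1) gives the standard binary-reflected Gray code of x.)

10043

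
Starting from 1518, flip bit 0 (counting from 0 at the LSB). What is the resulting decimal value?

1519

x = 10111101110
bit 0 is currently 0; toggle it via x ^ (1 << 0) = x ^ 1
→ 10111101111 = 1519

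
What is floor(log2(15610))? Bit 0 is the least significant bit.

13

15610 = 11110011111010
The topmost 1 is at position 13 (since 2^13 = 8192 ≤ 15610 < 16384).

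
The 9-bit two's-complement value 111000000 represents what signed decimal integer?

-64

pattern = 111000000 (MSB is 1 ⇒ negative)
Invert: 000111111, add 1 → 001000000 = 64, so the value is -64.
(Equivalently: 448 - 2^9 = 448 - 512 = -64.)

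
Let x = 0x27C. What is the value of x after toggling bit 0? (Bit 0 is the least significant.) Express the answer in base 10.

x = 1001111100
bit 0 is currently 0; toggle it via x ^ (1 << 0) = x ^ 1
→ 1001111101 = 637

637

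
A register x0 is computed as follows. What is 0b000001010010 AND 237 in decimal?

64

a = 01010010
237 = 11101101
AND → 01000000 = 64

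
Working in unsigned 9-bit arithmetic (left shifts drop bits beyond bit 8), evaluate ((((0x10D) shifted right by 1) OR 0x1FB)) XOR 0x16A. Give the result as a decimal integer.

0x10D = 100001101
→ shifted right by 1 → 010000110 = 134
0x1FB = 111111011
→ OR → 111111111 = 511
0x16A = 101101010
→ XOR → 010010101 = 149

149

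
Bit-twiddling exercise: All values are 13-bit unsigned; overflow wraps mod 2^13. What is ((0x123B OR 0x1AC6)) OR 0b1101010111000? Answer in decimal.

6911

0x123B = 1001000111011
0x1AC6 = 1101011000110
→ OR → 1101011111111 = 6911
0b1101010111000 = 1101010111000
→ OR → 1101011111111 = 6911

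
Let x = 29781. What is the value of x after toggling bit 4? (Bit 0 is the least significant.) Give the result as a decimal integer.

29765

x = 111010001010101
bit 4 is currently 1; toggle it via x ^ (1 << 4) = x ^ 16
→ 111010001000101 = 29765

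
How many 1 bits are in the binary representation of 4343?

8

4343 = 1000011110111
Count the 1s: 1 + 1 + 1 + 1 + 1 + 1 + 1 + 1 = 8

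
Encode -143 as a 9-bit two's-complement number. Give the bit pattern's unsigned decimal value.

143 in 9 bits: 010001111
Invert: 101110000
Add 1:  101110001 = 369
(Check: 2^9 - 143 = 512 - 143 = 369.)

369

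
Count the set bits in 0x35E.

0x35E = 1101011110
Count the 1s: 1 + 1 + 1 + 1 + 1 + 1 + 1 = 7

7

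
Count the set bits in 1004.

7

1004 = 1111101100
Count the 1s: 1 + 1 + 1 + 1 + 1 + 1 + 1 = 7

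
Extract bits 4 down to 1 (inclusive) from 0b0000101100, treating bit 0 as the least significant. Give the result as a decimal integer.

v = 0000101100
Shift right by 1: 000010110
Mask low 4 bits: 0110 = 6

6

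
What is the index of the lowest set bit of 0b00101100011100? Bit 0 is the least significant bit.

0b00101100011100 = 101100011100
Trailing zeros: 2, so the lowest set bit is bit 2 (value 4).

2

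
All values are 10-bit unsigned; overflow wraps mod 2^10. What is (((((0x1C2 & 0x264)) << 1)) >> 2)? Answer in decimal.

0x1C2 = 0111000010
0x264 = 1001100100
→ & → 0001000000 = 64
→ << 1 (mod 2^10) → 0010000000 = 128
→ >> 2 → 0000100000 = 32

32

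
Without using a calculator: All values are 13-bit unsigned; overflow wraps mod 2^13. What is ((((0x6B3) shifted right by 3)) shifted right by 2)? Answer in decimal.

53

0x6B3 = 0011010110011
→ shifted right by 3 → 0000011010110 = 214
→ shifted right by 2 → 0000000110101 = 53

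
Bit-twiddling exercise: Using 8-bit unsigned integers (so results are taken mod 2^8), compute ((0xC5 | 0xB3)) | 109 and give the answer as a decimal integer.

255

0xC5 = 11000101
0xB3 = 10110011
→ | → 11110111 = 247
109 = 01101101
→ | → 11111111 = 255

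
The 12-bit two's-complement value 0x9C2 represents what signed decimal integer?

-1598

pattern = 100111000010 (MSB is 1 ⇒ negative)
Invert: 011000111101, add 1 → 011000111110 = 1598, so the value is -1598.
(Equivalently: 2498 - 2^12 = 2498 - 4096 = -1598.)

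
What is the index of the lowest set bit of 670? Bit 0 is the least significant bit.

1

670 = 1010011110
Trailing zeros: 1, so the lowest set bit is bit 1 (value 2).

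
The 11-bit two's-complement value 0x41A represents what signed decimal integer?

-998

pattern = 10000011010 (MSB is 1 ⇒ negative)
Invert: 01111100101, add 1 → 01111100110 = 998, so the value is -998.
(Equivalently: 1050 - 2^11 = 1050 - 2048 = -998.)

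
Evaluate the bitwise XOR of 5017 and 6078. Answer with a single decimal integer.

5017 = 1001110011001
6078 = 1011110111110
XOR → 0010000100111 = 1063

1063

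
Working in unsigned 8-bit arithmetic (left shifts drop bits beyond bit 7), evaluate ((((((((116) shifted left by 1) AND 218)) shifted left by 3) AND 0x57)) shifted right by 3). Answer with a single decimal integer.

116 = 01110100
→ shifted left by 1 (mod 2^8) → 11101000 = 232
218 = 11011010
→ AND → 11001000 = 200
→ shifted left by 3 (mod 2^8) → 01000000 = 64
0x57 = 01010111
→ AND → 01000000 = 64
→ shifted right by 3 → 00001000 = 8

8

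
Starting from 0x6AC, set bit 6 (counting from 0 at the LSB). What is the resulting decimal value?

x = 011010101100
bit 6 is currently 0; set it via x | (1 << 6) = x | 64
→ 011011101100 = 1772

1772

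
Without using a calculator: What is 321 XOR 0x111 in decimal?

321 = 101000001
0x111 = 100010001
XOR → 001010000 = 80

80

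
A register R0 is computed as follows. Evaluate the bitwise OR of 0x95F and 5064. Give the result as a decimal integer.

0x95F = 0100101011111
5064 = 1001111001000
 OR → 1101111011111 = 7135

7135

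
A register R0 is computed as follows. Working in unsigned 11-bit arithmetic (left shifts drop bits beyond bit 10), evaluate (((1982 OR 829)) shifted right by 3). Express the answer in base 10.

247

1982 = 11110111110
829 = 01100111101
→ OR → 11110111111 = 1983
→ shifted right by 3 → 00011110111 = 247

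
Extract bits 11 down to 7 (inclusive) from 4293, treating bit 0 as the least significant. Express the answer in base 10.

1

v = 01000011000101
Shift right by 7: 0100001
Mask low 5 bits: 00001 = 1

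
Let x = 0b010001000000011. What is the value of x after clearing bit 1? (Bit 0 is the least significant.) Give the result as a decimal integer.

8705

x = 010001000000011
bit 1 is currently 1; clear it via x & ~(1 << 1) = x & ~2
→ 010001000000001 = 8705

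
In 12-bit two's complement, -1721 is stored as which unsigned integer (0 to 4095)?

2375

1721 in 12 bits: 011010111001
Invert: 100101000110
Add 1:  100101000111 = 2375
(Check: 2^12 - 1721 = 4096 - 1721 = 2375.)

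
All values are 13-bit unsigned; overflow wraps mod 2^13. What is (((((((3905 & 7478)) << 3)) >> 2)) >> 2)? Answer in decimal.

3905 = 0111101000001
7478 = 1110100110110
→ & → 0110100000000 = 3328
→ << 3 (mod 2^13) → 0100000000000 = 2048
→ >> 2 → 0001000000000 = 512
→ >> 2 → 0000010000000 = 128

128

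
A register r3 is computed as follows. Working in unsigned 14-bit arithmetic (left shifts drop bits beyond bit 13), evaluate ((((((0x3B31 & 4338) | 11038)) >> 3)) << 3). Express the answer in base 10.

0x3B31 = 11101100110001
4338 = 01000011110010
→ & → 01000000110000 = 4144
11038 = 10101100011110
→ | → 11101100111110 = 15166
→ >> 3 → 00011101100111 = 1895
→ << 3 (mod 2^14) → 11101100111000 = 15160

15160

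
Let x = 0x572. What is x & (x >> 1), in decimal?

48

x = 10101110010 = 1394
x>>1 = 01010111001
AND  = 00000110000 = 48
(x & (x >> 1) has a 1 wherever x has two consecutive 1 bits.)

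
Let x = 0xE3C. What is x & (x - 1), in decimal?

x = 111000111100 = 3644
x - 1 = 111000111011
AND   = 111000111000 = 3640
(x & (x - 1) clears the lowest set bit of x.)

3640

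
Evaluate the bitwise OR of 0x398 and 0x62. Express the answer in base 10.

0x398 = 1110011000
0x62 = 0001100010
 OR → 1111111010 = 1018

1018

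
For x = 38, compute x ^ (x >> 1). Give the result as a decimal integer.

53

x = 100110 = 38
x>>1 = 010011
XOR  = 110101 = 53
(x ^ (x >> 1) gives the standard binary-reflected Gray code of x.)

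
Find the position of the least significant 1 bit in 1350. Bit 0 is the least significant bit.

1

1350 = 10101000110
Trailing zeros: 1, so the lowest set bit is bit 1 (value 2).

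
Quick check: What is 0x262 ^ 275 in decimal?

881

0x262 = 1001100010
275 = 0100010011
XOR → 1101110001 = 881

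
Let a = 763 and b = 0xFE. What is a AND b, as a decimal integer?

250

763 = 1011111011
0xFE = 0011111110
AND → 0011111010 = 250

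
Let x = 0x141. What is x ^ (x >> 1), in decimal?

481

x = 101000001 = 321
x>>1 = 010100000
XOR  = 111100001 = 481
(x ^ (x >> 1) gives the standard binary-reflected Gray code of x.)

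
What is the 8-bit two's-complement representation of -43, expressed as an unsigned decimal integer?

213

43 in 8 bits: 00101011
Invert: 11010100
Add 1:  11010101 = 213
(Check: 2^8 - 43 = 256 - 43 = 213.)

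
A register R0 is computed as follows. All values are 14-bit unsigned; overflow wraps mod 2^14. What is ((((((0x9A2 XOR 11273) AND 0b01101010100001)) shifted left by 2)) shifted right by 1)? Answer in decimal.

0x9A2 = 00100110100010
11273 = 10110000001001
→ XOR → 10010110101011 = 9643
0b01101010100001 = 01101010100001
→ AND → 00000010100001 = 161
→ shifted left by 2 (mod 2^14) → 00001010000100 = 644
→ shifted right by 1 → 00000101000010 = 322

322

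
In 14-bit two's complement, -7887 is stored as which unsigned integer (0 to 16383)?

7887 in 14 bits: 01111011001111
Invert: 10000100110000
Add 1:  10000100110001 = 8497
(Check: 2^14 - 7887 = 16384 - 7887 = 8497.)

8497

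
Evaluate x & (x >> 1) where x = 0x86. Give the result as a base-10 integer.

2

x = 10000110 = 134
x>>1 = 01000011
AND  = 00000010 = 2
(x & (x >> 1) has a 1 wherever x has two consecutive 1 bits.)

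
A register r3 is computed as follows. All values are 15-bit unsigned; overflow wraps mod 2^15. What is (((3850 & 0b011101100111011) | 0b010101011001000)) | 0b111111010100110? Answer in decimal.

32750

3850 = 000111100001010
0b011101100111011 = 011101100111011
→ & → 000101100001010 = 2826
0b010101011001000 = 010101011001000
→ | → 010101111001010 = 11210
0b111111010100110 = 111111010100110
→ | → 111111111101110 = 32750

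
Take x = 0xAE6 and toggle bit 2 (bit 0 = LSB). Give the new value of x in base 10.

x = 101011100110
bit 2 is currently 1; toggle it via x ^ (1 << 2) = x ^ 4
→ 101011100010 = 2786

2786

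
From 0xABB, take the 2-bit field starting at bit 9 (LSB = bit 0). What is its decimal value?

v = 0101010111011
Shift right by 9: 0101
Mask low 2 bits: 01 = 1

1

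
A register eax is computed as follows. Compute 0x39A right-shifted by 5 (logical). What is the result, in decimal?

0x39A = 1110011010
shift right by 5 → 0000011100 = 28
(equivalently, floor(922 / 32))

28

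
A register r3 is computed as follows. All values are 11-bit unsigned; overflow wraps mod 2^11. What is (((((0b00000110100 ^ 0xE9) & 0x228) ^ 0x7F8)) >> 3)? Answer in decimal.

0b00000110100 = 00000110100
0xE9 = 00011101001
→ ^ → 00011011101 = 221
0x228 = 01000101000
→ & → 00000001000 = 8
0x7F8 = 11111111000
→ ^ → 11111110000 = 2032
→ >> 3 → 00011111110 = 254

254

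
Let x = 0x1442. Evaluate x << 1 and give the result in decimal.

10372

0x1442 = 01010001000010
shift left by 1 → 10100010000100 = 10372
(equivalently, 5186 × 2^1 = 5186 × 2)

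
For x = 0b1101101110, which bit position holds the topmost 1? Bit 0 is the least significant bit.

9

0b1101101110 = 1101101110
The topmost 1 is at position 9 (since 2^9 = 512 ≤ 878 < 1024).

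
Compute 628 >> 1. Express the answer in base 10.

314

628 = 1001110100
shift right by 1 → 0100111010 = 314
(equivalently, floor(628 / 2))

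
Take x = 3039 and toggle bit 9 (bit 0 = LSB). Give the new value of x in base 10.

2527

x = 101111011111
bit 9 is currently 1; toggle it via x ^ (1 << 9) = x ^ 512
→ 100111011111 = 2527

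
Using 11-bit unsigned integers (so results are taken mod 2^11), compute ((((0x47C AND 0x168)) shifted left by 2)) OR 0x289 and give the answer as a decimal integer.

937

0x47C = 10001111100
0x168 = 00101101000
→ AND → 00001101000 = 104
→ shifted left by 2 (mod 2^11) → 00110100000 = 416
0x289 = 01010001001
→ OR → 01110101001 = 937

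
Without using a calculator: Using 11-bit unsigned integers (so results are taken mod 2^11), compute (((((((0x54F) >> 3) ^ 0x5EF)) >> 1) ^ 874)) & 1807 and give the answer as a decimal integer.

265

0x54F = 10101001111
→ >> 3 → 00010101001 = 169
0x5EF = 10111101111
→ ^ → 10101000110 = 1350
→ >> 1 → 01010100011 = 675
874 = 01101101010
→ ^ → 00111001001 = 457
1807 = 11100001111
→ & → 00100001001 = 265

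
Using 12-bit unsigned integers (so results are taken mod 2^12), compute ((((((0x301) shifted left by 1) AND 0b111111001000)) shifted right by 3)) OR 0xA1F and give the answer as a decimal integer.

0x301 = 001100000001
→ shifted left by 1 (mod 2^12) → 011000000010 = 1538
0b111111001000 = 111111001000
→ AND → 011000000000 = 1536
→ shifted right by 3 → 000011000000 = 192
0xA1F = 101000011111
→ OR → 101011011111 = 2783

2783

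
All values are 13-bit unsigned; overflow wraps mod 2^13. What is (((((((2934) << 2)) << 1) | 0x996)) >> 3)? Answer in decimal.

2934 = 0101101110110
→ << 2 (mod 2^13) → 0110111011000 = 3544
→ << 1 (mod 2^13) → 1101110110000 = 7088
0x996 = 0100110010110
→ | → 1101110110110 = 7094
→ >> 3 → 0001101110110 = 886

886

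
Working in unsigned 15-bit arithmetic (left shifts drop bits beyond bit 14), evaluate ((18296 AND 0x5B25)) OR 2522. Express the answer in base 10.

18296 = 100011101111000
0x5B25 = 101101100100101
→ AND → 100001100100000 = 17184
2522 = 000100111011010
→ OR → 100101111111010 = 19450

19450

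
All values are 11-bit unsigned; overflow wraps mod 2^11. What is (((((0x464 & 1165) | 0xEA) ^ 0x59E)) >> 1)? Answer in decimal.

0x464 = 10001100100
1165 = 10010001101
→ & → 10000000100 = 1028
0xEA = 00011101010
→ | → 10011101110 = 1262
0x59E = 10110011110
→ ^ → 00101110000 = 368
→ >> 1 → 00010111000 = 184

184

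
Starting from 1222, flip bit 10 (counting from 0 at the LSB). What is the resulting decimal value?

198

x = 10011000110
bit 10 is currently 1; toggle it via x ^ (1 << 10) = x ^ 1024
→ 00011000110 = 198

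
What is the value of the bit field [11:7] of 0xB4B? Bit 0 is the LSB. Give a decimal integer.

v = 101101001011
Shift right by 7: 10110
Mask low 5 bits: 10110 = 22

22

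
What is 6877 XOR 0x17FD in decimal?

3360

6877 = 1101011011101
0x17FD = 1011111111101
XOR → 0110100100000 = 3360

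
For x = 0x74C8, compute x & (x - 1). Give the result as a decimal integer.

x = 111010011001000 = 29896
x - 1 = 111010011000111
AND   = 111010011000000 = 29888
(x & (x - 1) clears the lowest set bit of x.)

29888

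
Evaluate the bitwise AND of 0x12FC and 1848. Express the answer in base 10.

568

0x12FC = 1001011111100
1848 = 0011100111000
AND → 0001000111000 = 568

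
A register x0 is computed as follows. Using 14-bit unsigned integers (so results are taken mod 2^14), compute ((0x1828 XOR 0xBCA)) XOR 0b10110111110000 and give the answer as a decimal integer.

15890

0x1828 = 01100000101000
0xBCA = 00101111001010
→ XOR → 01001111100010 = 5090
0b10110111110000 = 10110111110000
→ XOR → 11111000010010 = 15890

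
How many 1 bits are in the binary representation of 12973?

12973 = 11001010101101
Count the 1s: 1 + 1 + 1 + 1 + 1 + 1 + 1 + 1 = 8

8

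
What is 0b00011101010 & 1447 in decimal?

162

a = 00011101010
1447 = 10110100111
AND → 00010100010 = 162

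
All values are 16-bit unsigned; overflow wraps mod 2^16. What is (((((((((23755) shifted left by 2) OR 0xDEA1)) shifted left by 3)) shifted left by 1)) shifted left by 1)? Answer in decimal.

23755 = 0101110011001011
→ shifted left by 2 (mod 2^16) → 0111001100101100 = 29484
0xDEA1 = 1101111010100001
→ OR → 1111111110101101 = 65453
→ shifted left by 3 (mod 2^16) → 1111110101101000 = 64872
→ shifted left by 1 (mod 2^16) → 1111101011010000 = 64208
→ shifted left by 1 (mod 2^16) → 1111010110100000 = 62880

62880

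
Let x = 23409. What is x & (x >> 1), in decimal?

2352

x = 101101101110001 = 23409
x>>1 = 010110110111000
AND  = 000100100110000 = 2352
(x & (x >> 1) has a 1 wherever x has two consecutive 1 bits.)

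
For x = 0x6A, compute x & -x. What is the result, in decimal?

2

x = 1101010 = 106
-x (two's complement) = …0010110
AND   = 0000010 = 2
(x & -x isolates the lowest set bit of x.)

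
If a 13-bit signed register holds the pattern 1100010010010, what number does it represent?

pattern = 1100010010010 (MSB is 1 ⇒ negative)
Invert: 0011101101101, add 1 → 0011101101110 = 1902, so the value is -1902.
(Equivalently: 6290 - 2^13 = 6290 - 8192 = -1902.)

-1902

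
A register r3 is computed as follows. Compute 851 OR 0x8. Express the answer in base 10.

859

851 = 1101010011
0x8 = 0000001000
 OR → 1101011011 = 859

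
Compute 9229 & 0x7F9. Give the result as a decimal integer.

9229 = 10010000001101
0x7F9 = 00011111111001
AND → 00010000001001 = 1033

1033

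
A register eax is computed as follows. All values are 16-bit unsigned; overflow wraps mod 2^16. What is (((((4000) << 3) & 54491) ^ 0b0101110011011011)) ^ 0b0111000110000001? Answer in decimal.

4000 = 0000111110100000
→ << 3 (mod 2^16) → 0111110100000000 = 32000
54491 = 1101010011011011
→ & → 0101010000000000 = 21504
0b0101110011011011 = 0101110011011011
→ ^ → 0000100011011011 = 2267
0b0111000110000001 = 0111000110000001
→ ^ → 0111100101011010 = 31066

31066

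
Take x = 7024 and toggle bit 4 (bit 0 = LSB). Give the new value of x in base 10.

x = 1101101110000
bit 4 is currently 1; toggle it via x ^ (1 << 4) = x ^ 16
→ 1101101100000 = 7008

7008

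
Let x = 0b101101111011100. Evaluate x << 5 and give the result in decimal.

752512

x = 00000101101111011100
shift left by 5 → 10110111101110000000 = 752512
(equivalently, 23516 × 2^5 = 23516 × 32)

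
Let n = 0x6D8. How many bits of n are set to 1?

0x6D8 = 11011011000
Count the 1s: 1 + 1 + 1 + 1 + 1 + 1 = 6

6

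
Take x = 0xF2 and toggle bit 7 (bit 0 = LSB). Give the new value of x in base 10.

114

x = 11110010
bit 7 is currently 1; toggle it via x ^ (1 << 7) = x ^ 128
→ 01110010 = 114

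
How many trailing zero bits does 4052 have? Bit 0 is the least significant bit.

2

4052 = 111111010100
Trailing zeros: 2, so the lowest set bit is bit 2 (value 4).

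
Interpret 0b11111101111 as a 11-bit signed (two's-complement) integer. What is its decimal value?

-17

pattern = 11111101111 (MSB is 1 ⇒ negative)
Invert: 00000010000, add 1 → 00000010001 = 17, so the value is -17.
(Equivalently: 2031 - 2^11 = 2031 - 2048 = -17.)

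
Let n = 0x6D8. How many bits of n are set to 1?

0x6D8 = 11011011000
Count the 1s: 1 + 1 + 1 + 1 + 1 + 1 = 6

6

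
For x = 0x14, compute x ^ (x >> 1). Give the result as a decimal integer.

x = 10100 = 20
x>>1 = 01010
XOR  = 11110 = 30
(x ^ (x >> 1) gives the standard binary-reflected Gray code of x.)

30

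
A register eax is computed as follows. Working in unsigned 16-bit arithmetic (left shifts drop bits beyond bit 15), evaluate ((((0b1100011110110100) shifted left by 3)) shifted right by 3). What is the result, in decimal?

1972

0b1100011110110100 = 1100011110110100
→ shifted left by 3 (mod 2^16) → 0011110110100000 = 15776
→ shifted right by 3 → 0000011110110100 = 1972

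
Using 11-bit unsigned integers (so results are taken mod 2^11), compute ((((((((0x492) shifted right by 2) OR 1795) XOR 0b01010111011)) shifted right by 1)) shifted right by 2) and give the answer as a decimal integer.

179

0x492 = 10010010010
→ shifted right by 2 → 00100100100 = 292
1795 = 11100000011
→ OR → 11100100111 = 1831
0b01010111011 = 01010111011
→ XOR → 10110011100 = 1436
→ shifted right by 1 → 01011001110 = 718
→ shifted right by 2 → 00010110011 = 179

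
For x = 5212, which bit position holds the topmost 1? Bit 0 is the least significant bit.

12

5212 = 1010001011100
The topmost 1 is at position 12 (since 2^12 = 4096 ≤ 5212 < 8192).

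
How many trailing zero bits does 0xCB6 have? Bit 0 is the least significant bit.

1

0xCB6 = 110010110110
Trailing zeros: 1, so the lowest set bit is bit 1 (value 2).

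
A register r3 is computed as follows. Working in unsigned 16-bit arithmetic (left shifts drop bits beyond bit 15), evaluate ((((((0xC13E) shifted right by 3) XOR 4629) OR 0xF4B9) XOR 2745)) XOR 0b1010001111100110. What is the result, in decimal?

22500

0xC13E = 1100000100111110
→ shifted right by 3 → 0001100000100111 = 6183
4629 = 0001001000010101
→ XOR → 0000101000110010 = 2610
0xF4B9 = 1111010010111001
→ OR → 1111111010111011 = 65211
2745 = 0000101010111001
→ XOR → 1111010000000010 = 62466
0b1010001111100110 = 1010001111100110
→ XOR → 0101011111100100 = 22500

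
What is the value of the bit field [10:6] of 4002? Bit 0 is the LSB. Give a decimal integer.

30

v = 111110100010
Shift right by 6: 111110
Mask low 5 bits: 11110 = 30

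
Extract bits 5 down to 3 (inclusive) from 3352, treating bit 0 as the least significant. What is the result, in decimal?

v = 0110100011000
Shift right by 3: 0110100011
Mask low 3 bits: 011 = 3

3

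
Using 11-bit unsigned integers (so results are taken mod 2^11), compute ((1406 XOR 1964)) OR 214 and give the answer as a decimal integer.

726

1406 = 10101111110
1964 = 11110101100
→ XOR → 01011010010 = 722
214 = 00011010110
→ OR → 01011010110 = 726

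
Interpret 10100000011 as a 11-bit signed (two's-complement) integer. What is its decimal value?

-765

pattern = 10100000011 (MSB is 1 ⇒ negative)
Invert: 01011111100, add 1 → 01011111101 = 765, so the value is -765.
(Equivalently: 1283 - 2^11 = 1283 - 2048 = -765.)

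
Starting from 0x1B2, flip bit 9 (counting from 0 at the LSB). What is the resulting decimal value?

x = 00110110010
bit 9 is currently 0; toggle it via x ^ (1 << 9) = x ^ 512
→ 01110110010 = 946

946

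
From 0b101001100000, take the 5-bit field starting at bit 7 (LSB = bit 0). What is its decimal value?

20

v = 101001100000
Shift right by 7: 10100
Mask low 5 bits: 10100 = 20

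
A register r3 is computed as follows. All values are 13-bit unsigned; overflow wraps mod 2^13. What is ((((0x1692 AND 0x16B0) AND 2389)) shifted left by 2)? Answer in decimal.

64

0x1692 = 1011010010010
0x16B0 = 1011010110000
→ AND → 1011010010000 = 5776
2389 = 0100101010101
→ AND → 0000000010000 = 16
→ shifted left by 2 (mod 2^13) → 0000001000000 = 64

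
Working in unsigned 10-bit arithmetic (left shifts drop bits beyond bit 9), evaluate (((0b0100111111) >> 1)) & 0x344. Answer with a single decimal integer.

0b0100111111 = 0100111111
→ >> 1 → 0010011111 = 159
0x344 = 1101000100
→ & → 0000000100 = 4

4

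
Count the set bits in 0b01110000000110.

5

n = 1110000000110
Count the 1s: 1 + 1 + 1 + 1 + 1 = 5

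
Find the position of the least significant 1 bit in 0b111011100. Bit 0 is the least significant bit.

2

0b111011100 = 111011100
Trailing zeros: 2, so the lowest set bit is bit 2 (value 4).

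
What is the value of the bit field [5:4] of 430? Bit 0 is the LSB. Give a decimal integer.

2

v = 110101110
Shift right by 4: 11010
Mask low 2 bits: 10 = 2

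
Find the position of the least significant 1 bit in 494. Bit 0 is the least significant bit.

1

494 = 111101110
Trailing zeros: 1, so the lowest set bit is bit 1 (value 2).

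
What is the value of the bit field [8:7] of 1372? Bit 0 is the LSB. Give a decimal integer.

2

v = 10101011100
Shift right by 7: 1010
Mask low 2 bits: 10 = 2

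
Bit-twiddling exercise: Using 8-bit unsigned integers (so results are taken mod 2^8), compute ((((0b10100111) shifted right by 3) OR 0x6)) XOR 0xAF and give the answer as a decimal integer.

185

0b10100111 = 10100111
→ shifted right by 3 → 00010100 = 20
0x6 = 00000110
→ OR → 00010110 = 22
0xAF = 10101111
→ XOR → 10111001 = 185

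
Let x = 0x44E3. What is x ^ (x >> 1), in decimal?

x = 100010011100011 = 17635
x>>1 = 010001001110001
XOR  = 110011010010010 = 26258
(x ^ (x >> 1) gives the standard binary-reflected Gray code of x.)

26258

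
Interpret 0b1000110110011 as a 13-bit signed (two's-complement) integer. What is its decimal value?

pattern = 1000110110011 (MSB is 1 ⇒ negative)
Invert: 0111001001100, add 1 → 0111001001101 = 3661, so the value is -3661.
(Equivalently: 4531 - 2^13 = 4531 - 8192 = -3661.)

-3661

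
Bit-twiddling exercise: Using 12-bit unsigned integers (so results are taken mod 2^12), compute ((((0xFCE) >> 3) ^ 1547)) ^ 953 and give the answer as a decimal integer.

0xFCE = 111111001110
→ >> 3 → 000111111001 = 505
1547 = 011000001011
→ ^ → 011111110010 = 2034
953 = 001110111001
→ ^ → 010001001011 = 1099

1099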